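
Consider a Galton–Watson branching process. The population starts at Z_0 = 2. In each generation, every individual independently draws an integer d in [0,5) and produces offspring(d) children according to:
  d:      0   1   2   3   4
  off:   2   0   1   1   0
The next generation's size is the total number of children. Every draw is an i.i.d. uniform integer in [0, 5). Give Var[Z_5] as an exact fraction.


Outcome values over d=0..4: [2, 0, 1, 1, 0]
Σy = 4, Σy² = 6, M = 5
μ = 4/5 = 4/5,  σ² = 6/5 − (4/5)² = 14/25
V_0 = 0, E_0 = 2
V_1 = 14/25·E_0 + (4/5)²·V_0 = 28/25;  E_1 = 8/5
V_2 = 14/25·E_1 + (4/5)²·V_1 = 1008/625;  E_2 = 32/25
V_3 = 14/25·E_2 + (4/5)²·V_2 = 27328/15625;  E_3 = 128/125
V_4 = 14/25·E_3 + (4/5)²·V_3 = 661248/390625;  E_4 = 512/625
V_5 = 14/25·E_4 + (4/5)²·V_4 = 15059968/9765625;  E_5 = 2048/3125

15059968/9765625


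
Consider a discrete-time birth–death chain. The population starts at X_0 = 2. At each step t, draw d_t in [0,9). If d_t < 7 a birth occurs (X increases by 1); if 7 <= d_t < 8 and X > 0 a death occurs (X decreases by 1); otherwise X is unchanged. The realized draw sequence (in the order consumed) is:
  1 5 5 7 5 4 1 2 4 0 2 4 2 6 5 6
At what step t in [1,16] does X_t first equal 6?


6

t=0: X=2, d=1 → birth, X_1=3
t=1: X=3, d=5 → birth, X_2=4
t=2: X=4, d=5 → birth, X_3=5
t=3: X=5, d=7 → death, X_4=4
t=4: X=4, d=5 → birth, X_5=5
t=5: X=5, d=4 → birth, X_6=6
t=6: X=6, d=1 → birth, X_7=7
t=7: X=7, d=2 → birth, X_8=8
t=8: X=8, d=4 → birth, X_9=9
t=9: X=9, d=0 → birth, X_10=10
t=10: X=10, d=2 → birth, X_11=11
t=11: X=11, d=4 → birth, X_12=12
t=12: X=12, d=2 → birth, X_13=13
t=13: X=13, d=6 → birth, X_14=14
t=14: X=14, d=5 → birth, X_15=15
t=15: X=15, d=6 → birth, X_16=16


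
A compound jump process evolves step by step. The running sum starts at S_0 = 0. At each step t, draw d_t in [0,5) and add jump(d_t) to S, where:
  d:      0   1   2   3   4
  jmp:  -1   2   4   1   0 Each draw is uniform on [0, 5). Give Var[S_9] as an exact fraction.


666/25

Outcome values over d=0..4: [-1, 2, 4, 1, 0]
Σy = 6, Σy² = 22, M = 5
μ = 6/5 = 6/5,  σ² = 22/5 − (6/5)² = 74/25
Independent increments: Var[S_9] = 9·σ² = 9·(74/25) = 666/25


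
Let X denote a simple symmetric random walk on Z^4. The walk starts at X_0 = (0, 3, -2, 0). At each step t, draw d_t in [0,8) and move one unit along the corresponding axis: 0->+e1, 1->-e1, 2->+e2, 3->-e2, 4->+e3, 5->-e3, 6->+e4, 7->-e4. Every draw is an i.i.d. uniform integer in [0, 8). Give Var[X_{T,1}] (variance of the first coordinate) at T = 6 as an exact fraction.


3/2

Outcome values over d=0..7: [1, -1, 0, 0, 0, 0, 0, 0]
Σy = 0, Σy² = 2, M = 8
μ = 0/8 = 0,  σ² = 2/8 − (0)² = 1/4
Independent increments: Var[X_6] = 6·σ² = 6·(1/4) = 3/2


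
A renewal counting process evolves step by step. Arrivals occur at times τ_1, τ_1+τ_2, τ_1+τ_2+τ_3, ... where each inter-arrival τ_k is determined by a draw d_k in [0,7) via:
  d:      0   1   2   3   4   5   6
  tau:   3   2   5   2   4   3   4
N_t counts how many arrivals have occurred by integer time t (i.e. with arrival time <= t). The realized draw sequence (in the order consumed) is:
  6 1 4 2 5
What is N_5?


draw d_1=6: τ_1=4, arrival time A_1=4
draw d_2=1: τ_2=2, arrival time A_2=6
draw d_3=4: τ_3=4, arrival time A_3=10
draw d_4=2: τ_4=5, arrival time A_4=15
draw d_5=5: τ_5=3, arrival time A_5=18
N_t over t=0..5: 0:0 1:0 2:0 3:0 4:1 5:1

1


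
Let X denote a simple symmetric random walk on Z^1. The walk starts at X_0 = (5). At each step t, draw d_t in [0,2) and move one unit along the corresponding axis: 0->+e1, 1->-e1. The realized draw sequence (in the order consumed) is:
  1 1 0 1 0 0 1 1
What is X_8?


t=0: X=(5), d=1 → -e1, X_1=(4)
t=1: X=(4), d=1 → -e1, X_2=(3)
t=2: X=(3), d=0 → +e1, X_3=(4)
t=3: X=(4), d=1 → -e1, X_4=(3)
t=4: X=(3), d=0 → +e1, X_5=(4)
t=5: X=(4), d=0 → +e1, X_6=(5)
t=6: X=(5), d=1 → -e1, X_7=(4)
t=7: X=(4), d=1 → -e1, X_8=(3)

(3)


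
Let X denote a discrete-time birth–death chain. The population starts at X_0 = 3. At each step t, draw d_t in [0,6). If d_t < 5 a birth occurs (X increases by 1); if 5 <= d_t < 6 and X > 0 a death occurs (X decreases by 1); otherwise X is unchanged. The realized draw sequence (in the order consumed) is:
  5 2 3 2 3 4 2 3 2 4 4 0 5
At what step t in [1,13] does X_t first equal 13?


t=0: X=3, d=5 → death, X_1=2
t=1: X=2, d=2 → birth, X_2=3
t=2: X=3, d=3 → birth, X_3=4
t=3: X=4, d=2 → birth, X_4=5
t=4: X=5, d=3 → birth, X_5=6
t=5: X=6, d=4 → birth, X_6=7
t=6: X=7, d=2 → birth, X_7=8
t=7: X=8, d=3 → birth, X_8=9
t=8: X=9, d=2 → birth, X_9=10
t=9: X=10, d=4 → birth, X_10=11
t=10: X=11, d=4 → birth, X_11=12
t=11: X=12, d=0 → birth, X_12=13
t=12: X=13, d=5 → death, X_13=12

12


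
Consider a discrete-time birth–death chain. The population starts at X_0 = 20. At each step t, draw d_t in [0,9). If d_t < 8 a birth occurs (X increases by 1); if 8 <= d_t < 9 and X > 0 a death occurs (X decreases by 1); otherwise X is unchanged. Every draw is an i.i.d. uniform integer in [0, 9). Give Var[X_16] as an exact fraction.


X can drop by at most 1 per step and X_0 = 20 > T = 16, so X_t >= 20 − t >= 4 > 0 for every t <= 16: the floor at 0 (the 'and X > 0' condition) never binds. Hence X_16 = X_0 + Σ_{t<16} Y_t with i.i.d. increments Y_t = y(d_t) ∈ {+1, −1, 0}.
Outcome values over d=0..8: [1, 1, 1, 1, 1, 1, 1, 1, -1]
Σy = 7, Σy² = 9, M = 9
μ = 7/9 = 7/9,  σ² = 9/9 − (7/9)² = 32/81
Independent increments: Var[X_16] = 16·σ² = 16·(32/81) = 512/81

512/81


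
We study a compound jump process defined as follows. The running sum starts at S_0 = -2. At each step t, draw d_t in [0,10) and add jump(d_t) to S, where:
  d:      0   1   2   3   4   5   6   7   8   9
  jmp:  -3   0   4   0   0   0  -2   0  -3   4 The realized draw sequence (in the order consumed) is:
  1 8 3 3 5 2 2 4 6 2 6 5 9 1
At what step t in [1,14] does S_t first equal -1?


t=0: S=-2, d=1, jump=0, S_1=-2
t=1: S=-2, d=8, jump=-3, S_2=-5
t=2: S=-5, d=3, jump=0, S_3=-5
t=3: S=-5, d=3, jump=0, S_4=-5
t=4: S=-5, d=5, jump=0, S_5=-5
t=5: S=-5, d=2, jump=4, S_6=-1
t=6: S=-1, d=2, jump=4, S_7=3
t=7: S=3, d=4, jump=0, S_8=3
t=8: S=3, d=6, jump=-2, S_9=1
t=9: S=1, d=2, jump=4, S_10=5
t=10: S=5, d=6, jump=-2, S_11=3
t=11: S=3, d=5, jump=0, S_12=3
t=12: S=3, d=9, jump=4, S_13=7
t=13: S=7, d=1, jump=0, S_14=7

6


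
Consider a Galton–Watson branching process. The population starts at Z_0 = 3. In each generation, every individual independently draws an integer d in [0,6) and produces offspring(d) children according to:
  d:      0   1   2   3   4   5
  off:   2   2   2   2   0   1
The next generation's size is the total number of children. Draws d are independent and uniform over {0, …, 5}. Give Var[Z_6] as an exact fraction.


Outcome values over d=0..5: [2, 2, 2, 2, 0, 1]
Σy = 9, Σy² = 17, M = 6
μ = 9/6 = 3/2,  σ² = 17/6 − (3/2)² = 7/12
V_0 = 0, E_0 = 3
V_1 = 7/12·E_0 + (3/2)²·V_0 = 7/4;  E_1 = 9/2
V_2 = 7/12·E_1 + (3/2)²·V_1 = 105/16;  E_2 = 27/4
V_3 = 7/12·E_2 + (3/2)²·V_2 = 1197/64;  E_3 = 81/8
V_4 = 7/12·E_3 + (3/2)²·V_3 = 12285/256;  E_4 = 243/16
V_5 = 7/12·E_4 + (3/2)²·V_4 = 119637/1024;  E_5 = 729/32
V_6 = 7/12·E_5 + (3/2)²·V_5 = 1131165/4096;  E_6 = 2187/64

1131165/4096


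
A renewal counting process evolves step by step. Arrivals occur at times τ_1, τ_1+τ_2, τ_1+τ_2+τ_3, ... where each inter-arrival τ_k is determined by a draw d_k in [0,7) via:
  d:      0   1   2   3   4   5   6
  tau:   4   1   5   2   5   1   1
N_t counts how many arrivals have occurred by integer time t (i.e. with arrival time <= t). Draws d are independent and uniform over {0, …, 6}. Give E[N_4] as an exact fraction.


2958/2401

Inter-arrival values over d=0..6: [4, 1, 5, 2, 5, 1, 1]
Each d has probability 1/7, so the pmf of τ is: f(1) = 3/7, f(2) = 1/7, f(4) = 1/7, f(5) = 2/7
Renewal equation for m(n) = E[N_n]: condition on τ_1 = k (if k <= n, one arrival plus a fresh copy on the remaining n−k steps): m(n) = F(n) + Σ_{k<=n} f(k)·m(n−k), where F(n) = P(τ <= n) and m(0) = 0
m(1) = F(1) = 3/7
m(2) = F(2) + f(1)·m(1) = 4/7 + 3/7·3/7 = 37/49
m(3) = F(3) + f(1)·m(2) + f(2)·m(1) = 4/7 + 3/7·37/49 + 1/7·3/7 = 328/343
m(4) = F(4) + f(1)·m(3) + f(2)·m(2) = 5/7 + 3/7·328/343 + 1/7·37/49 = 2958/2401
E[N_4] = m(4) = 2958/2401


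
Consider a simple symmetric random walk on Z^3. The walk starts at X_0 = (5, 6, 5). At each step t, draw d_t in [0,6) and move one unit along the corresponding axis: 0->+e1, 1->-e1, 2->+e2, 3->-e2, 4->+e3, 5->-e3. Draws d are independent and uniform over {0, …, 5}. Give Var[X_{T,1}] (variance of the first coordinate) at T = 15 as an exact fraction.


Outcome values over d=0..5: [1, -1, 0, 0, 0, 0]
Σy = 0, Σy² = 2, M = 6
μ = 0/6 = 0,  σ² = 2/6 − (0)² = 1/3
Independent increments: Var[X_15] = 15·σ² = 15·(1/3) = 5

5


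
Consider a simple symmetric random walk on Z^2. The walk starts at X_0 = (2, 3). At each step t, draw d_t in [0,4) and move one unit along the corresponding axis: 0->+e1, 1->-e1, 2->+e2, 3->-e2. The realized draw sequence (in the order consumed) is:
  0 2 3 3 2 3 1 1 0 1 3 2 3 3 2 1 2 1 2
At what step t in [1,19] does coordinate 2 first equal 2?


t=0: X=(2, 3), d=0 → +e1, X_1=(3, 3)
t=1: X=(3, 3), d=2 → +e2, X_2=(3, 4)
t=2: X=(3, 4), d=3 → -e2, X_3=(3, 3)
t=3: X=(3, 3), d=3 → -e2, X_4=(3, 2)
t=4: X=(3, 2), d=2 → +e2, X_5=(3, 3)
t=5: X=(3, 3), d=3 → -e2, X_6=(3, 2)
t=6: X=(3, 2), d=1 → -e1, X_7=(2, 2)
t=7: X=(2, 2), d=1 → -e1, X_8=(1, 2)
t=8: X=(1, 2), d=0 → +e1, X_9=(2, 2)
t=9: X=(2, 2), d=1 → -e1, X_10=(1, 2)
t=10: X=(1, 2), d=3 → -e2, X_11=(1, 1)
t=11: X=(1, 1), d=2 → +e2, X_12=(1, 2)
t=12: X=(1, 2), d=3 → -e2, X_13=(1, 1)
t=13: X=(1, 1), d=3 → -e2, X_14=(1, 0)
t=14: X=(1, 0), d=2 → +e2, X_15=(1, 1)
t=15: X=(1, 1), d=1 → -e1, X_16=(0, 1)
t=16: X=(0, 1), d=2 → +e2, X_17=(0, 2)
t=17: X=(0, 2), d=1 → -e1, X_18=(-1, 2)
t=18: X=(-1, 2), d=2 → +e2, X_19=(-1, 3)

4


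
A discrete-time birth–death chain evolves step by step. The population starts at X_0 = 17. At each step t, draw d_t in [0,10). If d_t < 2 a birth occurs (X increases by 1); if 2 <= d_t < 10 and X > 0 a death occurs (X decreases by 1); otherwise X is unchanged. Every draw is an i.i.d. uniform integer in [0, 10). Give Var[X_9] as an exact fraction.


X can drop by at most 1 per step and X_0 = 17 > T = 9, so X_t >= 17 − t >= 8 > 0 for every t <= 9: the floor at 0 (the 'and X > 0' condition) never binds. Hence X_9 = X_0 + Σ_{t<9} Y_t with i.i.d. increments Y_t = y(d_t) ∈ {+1, −1, 0}.
Outcome values over d=0..9: [1, 1, -1, -1, -1, -1, -1, -1, -1, -1]
Σy = -6, Σy² = 10, M = 10
μ = -6/10 = -3/5,  σ² = 10/10 − (-3/5)² = 16/25
Independent increments: Var[X_9] = 9·σ² = 9·(16/25) = 144/25

144/25


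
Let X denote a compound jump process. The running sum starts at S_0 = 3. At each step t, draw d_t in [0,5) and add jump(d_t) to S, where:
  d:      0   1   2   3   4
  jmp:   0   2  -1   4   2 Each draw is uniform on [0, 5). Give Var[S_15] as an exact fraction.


Outcome values over d=0..4: [0, 2, -1, 4, 2]
Σy = 7, Σy² = 25, M = 5
μ = 7/5 = 7/5,  σ² = 25/5 − (7/5)² = 76/25
Independent increments: Var[S_15] = 15·σ² = 15·(76/25) = 228/5

228/5


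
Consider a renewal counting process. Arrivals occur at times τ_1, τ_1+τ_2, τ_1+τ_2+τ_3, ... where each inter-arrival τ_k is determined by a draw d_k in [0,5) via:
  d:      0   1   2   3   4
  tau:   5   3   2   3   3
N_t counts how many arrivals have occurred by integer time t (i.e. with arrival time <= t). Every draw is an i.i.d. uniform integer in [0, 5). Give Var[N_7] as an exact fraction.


8/25

Inter-arrival values over d=0..4: [5, 3, 2, 3, 3]
Each d has probability 1/5, so the pmf of τ is: f(2) = 1/5, f(3) = 3/5, f(5) = 1/5
Let p_n(j) = P(N_n = j), with p_0 = [1]. Condition on τ_1: p_n(0) = P(τ > n), and for j >= 1, p_n(j) = Σ_{k<=n} f(k)·p_{n−k}(j−1)
p_1 = [1]  (j = 0)
p_2 = [4/5, 1/5]  (j = 0..1)
p_3 = [1/5, 4/5]  (j = 0..1)
p_4 = [1/5, 19/25, 1/25]  (j = 0..2)
p_5 = [0, 18/25, 7/25]  (j = 0..2)
p_6 = [0, 9/25, 79/125, 1/125]  (j = 0..3)
p_7 = [0, 7/25, 16/25, 2/25]  (j = 0..3)
E[N_7] = Σ j·p_7(j) = 9/5;  E[N_7²] = Σ j²·p_7(j) = 89/25
Var[N_7] = 89/25 − (9/5)² = 8/25


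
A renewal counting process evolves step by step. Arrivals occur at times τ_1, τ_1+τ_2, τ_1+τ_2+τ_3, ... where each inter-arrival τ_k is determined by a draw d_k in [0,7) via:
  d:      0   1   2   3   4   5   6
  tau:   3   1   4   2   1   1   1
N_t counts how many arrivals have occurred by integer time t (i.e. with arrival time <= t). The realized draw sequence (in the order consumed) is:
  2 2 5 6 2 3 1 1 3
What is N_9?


draw d_1=2: τ_1=4, arrival time A_1=4
draw d_2=2: τ_2=4, arrival time A_2=8
draw d_3=5: τ_3=1, arrival time A_3=9
draw d_4=6: τ_4=1, arrival time A_4=10
draw d_5=2: τ_5=4, arrival time A_5=14
draw d_6=3: τ_6=2, arrival time A_6=16
draw d_7=1: τ_7=1, arrival time A_7=17
draw d_8=1: τ_8=1, arrival time A_8=18
draw d_9=3: τ_9=2, arrival time A_9=20
N_t over t=0..9: 0:0 1:0 2:0 3:0 4:1 5:1 6:1 7:1 8:2 9:3

3


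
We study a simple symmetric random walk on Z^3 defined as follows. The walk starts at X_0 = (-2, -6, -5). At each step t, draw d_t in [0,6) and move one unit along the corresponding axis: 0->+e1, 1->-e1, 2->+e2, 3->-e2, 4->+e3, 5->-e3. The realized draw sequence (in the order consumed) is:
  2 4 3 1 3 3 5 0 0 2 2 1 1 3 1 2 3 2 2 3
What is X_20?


t=0: X=(-2, -6, -5), d=2 → +e2, X_1=(-2, -5, -5)
t=1: X=(-2, -5, -5), d=4 → +e3, X_2=(-2, -5, -4)
t=2: X=(-2, -5, -4), d=3 → -e2, X_3=(-2, -6, -4)
t=3: X=(-2, -6, -4), d=1 → -e1, X_4=(-3, -6, -4)
t=4: X=(-3, -6, -4), d=3 → -e2, X_5=(-3, -7, -4)
t=5: X=(-3, -7, -4), d=3 → -e2, X_6=(-3, -8, -4)
t=6: X=(-3, -8, -4), d=5 → -e3, X_7=(-3, -8, -5)
t=7: X=(-3, -8, -5), d=0 → +e1, X_8=(-2, -8, -5)
t=8: X=(-2, -8, -5), d=0 → +e1, X_9=(-1, -8, -5)
t=9: X=(-1, -8, -5), d=2 → +e2, X_10=(-1, -7, -5)
t=10: X=(-1, -7, -5), d=2 → +e2, X_11=(-1, -6, -5)
t=11: X=(-1, -6, -5), d=1 → -e1, X_12=(-2, -6, -5)
t=12: X=(-2, -6, -5), d=1 → -e1, X_13=(-3, -6, -5)
t=13: X=(-3, -6, -5), d=3 → -e2, X_14=(-3, -7, -5)
t=14: X=(-3, -7, -5), d=1 → -e1, X_15=(-4, -7, -5)
t=15: X=(-4, -7, -5), d=2 → +e2, X_16=(-4, -6, -5)
t=16: X=(-4, -6, -5), d=3 → -e2, X_17=(-4, -7, -5)
t=17: X=(-4, -7, -5), d=2 → +e2, X_18=(-4, -6, -5)
t=18: X=(-4, -6, -5), d=2 → +e2, X_19=(-4, -5, -5)
t=19: X=(-4, -5, -5), d=3 → -e2, X_20=(-4, -6, -5)

(-4, -6, -5)


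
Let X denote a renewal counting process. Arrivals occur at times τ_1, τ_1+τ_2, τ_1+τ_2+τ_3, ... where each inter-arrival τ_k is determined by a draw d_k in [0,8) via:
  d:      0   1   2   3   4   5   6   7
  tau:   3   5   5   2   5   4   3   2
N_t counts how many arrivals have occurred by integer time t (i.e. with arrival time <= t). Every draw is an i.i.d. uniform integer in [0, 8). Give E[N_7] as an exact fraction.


Inter-arrival values over d=0..7: [3, 5, 5, 2, 5, 4, 3, 2]
Each d has probability 1/8, so the pmf of τ is: f(2) = 1/4, f(3) = 1/4, f(4) = 1/8, f(5) = 3/8
Renewal equation for m(n) = E[N_n]: condition on τ_1 = k (if k <= n, one arrival plus a fresh copy on the remaining n−k steps): m(n) = F(n) + Σ_{k<=n} f(k)·m(n−k), where F(n) = P(τ <= n) and m(0) = 0
m(1) = F(1) = 0
m(2) = F(2) = 1/4
m(3) = F(3) = 1/2
m(4) = F(4) + f(2)·m(2) = 5/8 + 1/4·1/4 = 11/16
m(5) = F(5) + f(2)·m(3) + f(3)·m(2) = 1 + 1/4·1/2 + 1/4·1/4 = 19/16
m(6) = F(6) + f(2)·m(4) + f(3)·m(3) + f(4)·m(2) = 1 + 1/4·11/16 + 1/4·1/2 + 1/8·1/4 = 85/64
m(7) = F(7) + f(2)·m(5) + f(3)·m(4) + f(4)·m(3) + f(5)·m(2) = 1 + 1/4·19/16 + 1/4·11/16 + 1/8·1/2 + 3/8·1/4 = 13/8
E[N_7] = m(7) = 13/8

13/8


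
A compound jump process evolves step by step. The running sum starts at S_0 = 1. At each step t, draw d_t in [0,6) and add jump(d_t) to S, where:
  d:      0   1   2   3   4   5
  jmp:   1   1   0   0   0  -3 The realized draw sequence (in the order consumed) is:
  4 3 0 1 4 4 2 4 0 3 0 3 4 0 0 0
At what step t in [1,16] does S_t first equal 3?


t=0: S=1, d=4, jump=0, S_1=1
t=1: S=1, d=3, jump=0, S_2=1
t=2: S=1, d=0, jump=1, S_3=2
t=3: S=2, d=1, jump=1, S_4=3
t=4: S=3, d=4, jump=0, S_5=3
t=5: S=3, d=4, jump=0, S_6=3
t=6: S=3, d=2, jump=0, S_7=3
t=7: S=3, d=4, jump=0, S_8=3
t=8: S=3, d=0, jump=1, S_9=4
t=9: S=4, d=3, jump=0, S_10=4
t=10: S=4, d=0, jump=1, S_11=5
t=11: S=5, d=3, jump=0, S_12=5
t=12: S=5, d=4, jump=0, S_13=5
t=13: S=5, d=0, jump=1, S_14=6
t=14: S=6, d=0, jump=1, S_15=7
t=15: S=7, d=0, jump=1, S_16=8

4


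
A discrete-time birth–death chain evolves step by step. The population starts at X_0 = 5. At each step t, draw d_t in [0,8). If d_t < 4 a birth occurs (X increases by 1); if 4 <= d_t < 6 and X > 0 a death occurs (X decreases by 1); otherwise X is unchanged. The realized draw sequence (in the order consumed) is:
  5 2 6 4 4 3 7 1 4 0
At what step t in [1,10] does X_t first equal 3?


5

t=0: X=5, d=5 → death, X_1=4
t=1: X=4, d=2 → birth, X_2=5
t=2: X=5, d=6 → hold, X_3=5
t=3: X=5, d=4 → death, X_4=4
t=4: X=4, d=4 → death, X_5=3
t=5: X=3, d=3 → birth, X_6=4
t=6: X=4, d=7 → hold, X_7=4
t=7: X=4, d=1 → birth, X_8=5
t=8: X=5, d=4 → death, X_9=4
t=9: X=4, d=0 → birth, X_10=5


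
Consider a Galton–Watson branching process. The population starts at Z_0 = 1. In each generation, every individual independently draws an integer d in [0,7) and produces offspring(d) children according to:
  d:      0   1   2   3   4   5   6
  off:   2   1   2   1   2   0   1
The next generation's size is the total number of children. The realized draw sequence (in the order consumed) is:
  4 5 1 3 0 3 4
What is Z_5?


3

gen 0: Z_0=1, draws=[4], offspring=[2], Z_1=2
gen 1: Z_1=2, draws=[5, 1], offspring=[0, 1], Z_2=1
gen 2: Z_2=1, draws=[3], offspring=[1], Z_3=1
gen 3: Z_3=1, draws=[0], offspring=[2], Z_4=2
gen 4: Z_4=2, draws=[3, 4], offspring=[1, 2], Z_5=3


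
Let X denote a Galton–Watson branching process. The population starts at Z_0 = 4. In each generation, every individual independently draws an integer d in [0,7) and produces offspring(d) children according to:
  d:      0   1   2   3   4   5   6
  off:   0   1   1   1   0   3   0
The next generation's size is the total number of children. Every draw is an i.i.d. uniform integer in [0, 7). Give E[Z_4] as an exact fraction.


Outcome values over d=0..6: [0, 1, 1, 1, 0, 3, 0]
Σy = 6, Σy² = 12, M = 7
μ = 6/7 = 6/7,  σ² = 12/7 − (6/7)² = 48/49
E[Z_0] = 4
E[Z_1] = 6/7·E[Z_0] = 24/7
E[Z_2] = 6/7·E[Z_1] = 144/49
E[Z_3] = 6/7·E[Z_2] = 864/343
E[Z_4] = 6/7·E[Z_3] = 5184/2401

5184/2401


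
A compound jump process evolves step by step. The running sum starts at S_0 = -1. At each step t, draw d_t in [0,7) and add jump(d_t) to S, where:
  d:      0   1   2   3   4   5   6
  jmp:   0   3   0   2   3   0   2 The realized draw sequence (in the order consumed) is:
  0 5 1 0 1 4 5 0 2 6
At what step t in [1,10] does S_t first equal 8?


6

t=0: S=-1, d=0, jump=0, S_1=-1
t=1: S=-1, d=5, jump=0, S_2=-1
t=2: S=-1, d=1, jump=3, S_3=2
t=3: S=2, d=0, jump=0, S_4=2
t=4: S=2, d=1, jump=3, S_5=5
t=5: S=5, d=4, jump=3, S_6=8
t=6: S=8, d=5, jump=0, S_7=8
t=7: S=8, d=0, jump=0, S_8=8
t=8: S=8, d=2, jump=0, S_9=8
t=9: S=8, d=6, jump=2, S_10=10


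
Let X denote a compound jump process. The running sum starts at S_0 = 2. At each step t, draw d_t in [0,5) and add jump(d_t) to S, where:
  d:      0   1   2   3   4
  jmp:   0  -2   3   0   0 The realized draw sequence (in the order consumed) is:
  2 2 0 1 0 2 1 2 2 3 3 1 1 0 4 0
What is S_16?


t=0: S=2, d=2, jump=3, S_1=5
t=1: S=5, d=2, jump=3, S_2=8
t=2: S=8, d=0, jump=0, S_3=8
t=3: S=8, d=1, jump=-2, S_4=6
t=4: S=6, d=0, jump=0, S_5=6
t=5: S=6, d=2, jump=3, S_6=9
t=6: S=9, d=1, jump=-2, S_7=7
t=7: S=7, d=2, jump=3, S_8=10
t=8: S=10, d=2, jump=3, S_9=13
t=9: S=13, d=3, jump=0, S_10=13
t=10: S=13, d=3, jump=0, S_11=13
t=11: S=13, d=1, jump=-2, S_12=11
t=12: S=11, d=1, jump=-2, S_13=9
t=13: S=9, d=0, jump=0, S_14=9
t=14: S=9, d=4, jump=0, S_15=9
t=15: S=9, d=0, jump=0, S_16=9

9


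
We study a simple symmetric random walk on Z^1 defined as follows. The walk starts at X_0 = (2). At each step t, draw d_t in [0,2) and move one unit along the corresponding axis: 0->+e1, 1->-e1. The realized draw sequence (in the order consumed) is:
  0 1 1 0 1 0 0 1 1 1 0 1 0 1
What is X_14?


t=0: X=(2), d=0 → +e1, X_1=(3)
t=1: X=(3), d=1 → -e1, X_2=(2)
t=2: X=(2), d=1 → -e1, X_3=(1)
t=3: X=(1), d=0 → +e1, X_4=(2)
t=4: X=(2), d=1 → -e1, X_5=(1)
t=5: X=(1), d=0 → +e1, X_6=(2)
t=6: X=(2), d=0 → +e1, X_7=(3)
t=7: X=(3), d=1 → -e1, X_8=(2)
t=8: X=(2), d=1 → -e1, X_9=(1)
t=9: X=(1), d=1 → -e1, X_10=(0)
t=10: X=(0), d=0 → +e1, X_11=(1)
t=11: X=(1), d=1 → -e1, X_12=(0)
t=12: X=(0), d=0 → +e1, X_13=(1)
t=13: X=(1), d=1 → -e1, X_14=(0)

(0)


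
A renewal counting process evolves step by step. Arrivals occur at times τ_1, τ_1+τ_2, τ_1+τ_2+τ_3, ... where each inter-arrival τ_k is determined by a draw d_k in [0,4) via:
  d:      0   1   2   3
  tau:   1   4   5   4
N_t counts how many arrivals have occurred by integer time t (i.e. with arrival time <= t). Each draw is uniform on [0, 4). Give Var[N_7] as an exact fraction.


186454983/268435456

Inter-arrival values over d=0..3: [1, 4, 5, 4]
Each d has probability 1/4, so the pmf of τ is: f(1) = 1/4, f(4) = 1/2, f(5) = 1/4
Let p_n(j) = P(N_n = j), with p_0 = [1]. Condition on τ_1: p_n(0) = P(τ > n), and for j >= 1, p_n(j) = Σ_{k<=n} f(k)·p_{n−k}(j−1)
p_1 = [3/4, 1/4]  (j = 0..1)
p_2 = [3/4, 3/16, 1/16]  (j = 0..2)
p_3 = [3/4, 3/16, 3/64, 1/64]  (j = 0..3)
p_4 = [1/4, 11/16, 3/64, 3/256, 1/256]  (j = 0..4)
p_5 = [0, 11/16, 19/64, 3/256, 3/1024, 1/1024]  (j = 0..5)
p_6 = [0, 9/16, 21/64, 27/256, 3/1024, 3/4096, 1/4096]  (j = 0..6)
p_7 = [0, 9/16, 9/32, 31/256, 35/1024, 3/4096, 3/16384, 1/16384]  (j = 0..7)
E[N_7] = Σ j·p_7(j) = 26709/16384;  E[N_7²] = Σ j²·p_7(j) = 54921/16384
Var[N_7] = 54921/16384 − (26709/16384)² = 186454983/268435456


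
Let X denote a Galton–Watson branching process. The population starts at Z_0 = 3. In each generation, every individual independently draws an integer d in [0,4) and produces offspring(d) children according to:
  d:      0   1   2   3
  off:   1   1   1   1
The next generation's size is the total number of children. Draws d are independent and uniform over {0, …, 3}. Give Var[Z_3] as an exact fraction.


Outcome values over d=0..3: [1, 1, 1, 1]
Σy = 4, Σy² = 4, M = 4
μ = 4/4 = 1,  σ² = 4/4 − (1)² = 0
V_0 = 0, E_0 = 3
V_1 = 0·E_0 + (1)²·V_0 = 0;  E_1 = 3
V_2 = 0·E_1 + (1)²·V_1 = 0;  E_2 = 3
V_3 = 0·E_2 + (1)²·V_2 = 0;  E_3 = 3

0


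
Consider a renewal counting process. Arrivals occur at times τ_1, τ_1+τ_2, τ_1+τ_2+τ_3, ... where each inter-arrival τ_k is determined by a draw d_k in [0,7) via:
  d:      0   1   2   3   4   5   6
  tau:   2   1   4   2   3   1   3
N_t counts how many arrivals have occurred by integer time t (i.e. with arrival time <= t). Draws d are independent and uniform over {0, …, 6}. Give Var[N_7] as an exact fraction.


Inter-arrival values over d=0..6: [2, 1, 4, 2, 3, 1, 3]
Each d has probability 1/7, so the pmf of τ is: f(1) = 2/7, f(2) = 2/7, f(3) = 2/7, f(4) = 1/7
Let p_n(j) = P(N_n = j), with p_0 = [1]. Condition on τ_1: p_n(0) = P(τ > n), and for j >= 1, p_n(j) = Σ_{k<=n} f(k)·p_{n−k}(j−1)
p_1 = [5/7, 2/7]  (j = 0..1)
p_2 = [3/7, 24/49, 4/49]  (j = 0..2)
p_3 = [1/7, 30/49, 76/343, 8/343]  (j = 0..3)
p_4 = [0, 25/49, 136/343, 208/2401, 16/2401]  (j = 0..4)
p_5 = [0, 13/49, 172/343, 480/2401, 528/16807, 32/16807]  (j = 0..5)
p_6 = [0, 5/49, 160/343, 796/2401, 1488/16807, 1280/117649, 64/117649]  (j = 0..6)
p_7 = [0, 1/49, 116/343, 1012/2401, 432/2401, 608/16807, 3008/823543, 128/823543]  (j = 0..7)
E[N_7] = Σ j·p_7(j) = 2375795/823543;  E[N_7²] = Σ j²·p_7(j) = 7485091/823543
Var[N_7] = 7485091/823543 − (2375795/823543)² = 519892415388/678223072849

519892415388/678223072849


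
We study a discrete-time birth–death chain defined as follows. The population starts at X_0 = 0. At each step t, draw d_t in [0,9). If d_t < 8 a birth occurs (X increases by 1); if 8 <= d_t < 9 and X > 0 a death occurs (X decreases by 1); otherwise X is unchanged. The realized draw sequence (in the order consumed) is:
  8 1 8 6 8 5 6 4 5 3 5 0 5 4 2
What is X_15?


t=0: X=0, d=8 → hold, X_1=0
t=1: X=0, d=1 → birth, X_2=1
t=2: X=1, d=8 → death, X_3=0
t=3: X=0, d=6 → birth, X_4=1
t=4: X=1, d=8 → death, X_5=0
t=5: X=0, d=5 → birth, X_6=1
t=6: X=1, d=6 → birth, X_7=2
t=7: X=2, d=4 → birth, X_8=3
t=8: X=3, d=5 → birth, X_9=4
t=9: X=4, d=3 → birth, X_10=5
t=10: X=5, d=5 → birth, X_11=6
t=11: X=6, d=0 → birth, X_12=7
t=12: X=7, d=5 → birth, X_13=8
t=13: X=8, d=4 → birth, X_14=9
t=14: X=9, d=2 → birth, X_15=10

10


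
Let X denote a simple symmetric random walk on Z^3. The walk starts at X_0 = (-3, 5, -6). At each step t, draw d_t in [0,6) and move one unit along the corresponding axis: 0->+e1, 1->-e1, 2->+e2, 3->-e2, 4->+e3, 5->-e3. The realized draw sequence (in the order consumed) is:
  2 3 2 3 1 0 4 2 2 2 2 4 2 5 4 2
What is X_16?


t=0: X=(-3, 5, -6), d=2 → +e2, X_1=(-3, 6, -6)
t=1: X=(-3, 6, -6), d=3 → -e2, X_2=(-3, 5, -6)
t=2: X=(-3, 5, -6), d=2 → +e2, X_3=(-3, 6, -6)
t=3: X=(-3, 6, -6), d=3 → -e2, X_4=(-3, 5, -6)
t=4: X=(-3, 5, -6), d=1 → -e1, X_5=(-4, 5, -6)
t=5: X=(-4, 5, -6), d=0 → +e1, X_6=(-3, 5, -6)
t=6: X=(-3, 5, -6), d=4 → +e3, X_7=(-3, 5, -5)
t=7: X=(-3, 5, -5), d=2 → +e2, X_8=(-3, 6, -5)
t=8: X=(-3, 6, -5), d=2 → +e2, X_9=(-3, 7, -5)
t=9: X=(-3, 7, -5), d=2 → +e2, X_10=(-3, 8, -5)
t=10: X=(-3, 8, -5), d=2 → +e2, X_11=(-3, 9, -5)
t=11: X=(-3, 9, -5), d=4 → +e3, X_12=(-3, 9, -4)
t=12: X=(-3, 9, -4), d=2 → +e2, X_13=(-3, 10, -4)
t=13: X=(-3, 10, -4), d=5 → -e3, X_14=(-3, 10, -5)
t=14: X=(-3, 10, -5), d=4 → +e3, X_15=(-3, 10, -4)
t=15: X=(-3, 10, -4), d=2 → +e2, X_16=(-3, 11, -4)

(-3, 11, -4)


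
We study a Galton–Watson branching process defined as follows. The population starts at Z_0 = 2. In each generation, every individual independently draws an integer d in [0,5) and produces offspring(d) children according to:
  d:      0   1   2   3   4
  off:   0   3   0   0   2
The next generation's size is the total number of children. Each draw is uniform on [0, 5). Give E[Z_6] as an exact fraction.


Outcome values over d=0..4: [0, 3, 0, 0, 2]
Σy = 5, Σy² = 13, M = 5
μ = 5/5 = 1,  σ² = 13/5 − (1)² = 8/5
E[Z_0] = 2
E[Z_1] = 1·E[Z_0] = 2
E[Z_2] = 1·E[Z_1] = 2
E[Z_3] = 1·E[Z_2] = 2
E[Z_4] = 1·E[Z_3] = 2
E[Z_5] = 1·E[Z_4] = 2
E[Z_6] = 1·E[Z_5] = 2

2


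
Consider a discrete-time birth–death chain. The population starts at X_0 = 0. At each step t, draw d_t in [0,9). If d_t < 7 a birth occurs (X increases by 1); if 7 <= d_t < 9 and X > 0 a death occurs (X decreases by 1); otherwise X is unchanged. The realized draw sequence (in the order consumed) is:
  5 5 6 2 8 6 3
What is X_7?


5

t=0: X=0, d=5 → birth, X_1=1
t=1: X=1, d=5 → birth, X_2=2
t=2: X=2, d=6 → birth, X_3=3
t=3: X=3, d=2 → birth, X_4=4
t=4: X=4, d=8 → death, X_5=3
t=5: X=3, d=6 → birth, X_6=4
t=6: X=4, d=3 → birth, X_7=5


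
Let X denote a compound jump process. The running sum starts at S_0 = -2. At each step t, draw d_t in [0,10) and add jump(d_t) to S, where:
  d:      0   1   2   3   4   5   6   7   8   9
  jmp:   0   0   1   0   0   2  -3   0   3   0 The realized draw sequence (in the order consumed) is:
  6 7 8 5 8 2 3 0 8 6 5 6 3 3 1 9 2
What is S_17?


t=0: S=-2, d=6, jump=-3, S_1=-5
t=1: S=-5, d=7, jump=0, S_2=-5
t=2: S=-5, d=8, jump=3, S_3=-2
t=3: S=-2, d=5, jump=2, S_4=0
t=4: S=0, d=8, jump=3, S_5=3
t=5: S=3, d=2, jump=1, S_6=4
t=6: S=4, d=3, jump=0, S_7=4
t=7: S=4, d=0, jump=0, S_8=4
t=8: S=4, d=8, jump=3, S_9=7
t=9: S=7, d=6, jump=-3, S_10=4
t=10: S=4, d=5, jump=2, S_11=6
t=11: S=6, d=6, jump=-3, S_12=3
t=12: S=3, d=3, jump=0, S_13=3
t=13: S=3, d=3, jump=0, S_14=3
t=14: S=3, d=1, jump=0, S_15=3
t=15: S=3, d=9, jump=0, S_16=3
t=16: S=3, d=2, jump=1, S_17=4

4


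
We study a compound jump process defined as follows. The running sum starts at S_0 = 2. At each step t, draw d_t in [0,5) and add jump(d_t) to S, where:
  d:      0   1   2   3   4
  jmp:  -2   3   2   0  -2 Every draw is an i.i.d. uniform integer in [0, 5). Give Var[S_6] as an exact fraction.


Outcome values over d=0..4: [-2, 3, 2, 0, -2]
Σy = 1, Σy² = 21, M = 5
μ = 1/5 = 1/5,  σ² = 21/5 − (1/5)² = 104/25
Independent increments: Var[S_6] = 6·σ² = 6·(104/25) = 624/25

624/25


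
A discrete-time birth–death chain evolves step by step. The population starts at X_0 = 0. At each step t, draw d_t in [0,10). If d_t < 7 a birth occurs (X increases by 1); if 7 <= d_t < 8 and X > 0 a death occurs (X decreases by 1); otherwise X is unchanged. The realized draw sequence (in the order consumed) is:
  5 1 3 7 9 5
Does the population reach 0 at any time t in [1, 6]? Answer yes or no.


t=0: X=0, d=5 → birth, X_1=1
t=1: X=1, d=1 → birth, X_2=2
t=2: X=2, d=3 → birth, X_3=3
t=3: X=3, d=7 → death, X_4=2
t=4: X=2, d=9 → hold, X_5=2
t=5: X=2, d=5 → birth, X_6=3

no


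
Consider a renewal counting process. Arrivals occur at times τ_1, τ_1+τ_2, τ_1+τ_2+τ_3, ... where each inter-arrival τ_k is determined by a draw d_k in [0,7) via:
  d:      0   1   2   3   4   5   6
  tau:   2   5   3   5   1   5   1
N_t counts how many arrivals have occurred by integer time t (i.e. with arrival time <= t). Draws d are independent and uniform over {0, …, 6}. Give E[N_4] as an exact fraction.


Inter-arrival values over d=0..6: [2, 5, 3, 5, 1, 5, 1]
Each d has probability 1/7, so the pmf of τ is: f(1) = 2/7, f(2) = 1/7, f(3) = 1/7, f(5) = 3/7
Renewal equation for m(n) = E[N_n]: condition on τ_1 = k (if k <= n, one arrival plus a fresh copy on the remaining n−k steps): m(n) = F(n) + Σ_{k<=n} f(k)·m(n−k), where F(n) = P(τ <= n) and m(0) = 0
m(1) = F(1) = 2/7
m(2) = F(2) + f(1)·m(1) = 3/7 + 2/7·2/7 = 25/49
m(3) = F(3) + f(1)·m(2) + f(2)·m(1) = 4/7 + 2/7·25/49 + 1/7·2/7 = 260/343
m(4) = F(4) + f(1)·m(3) + f(2)·m(2) + f(3)·m(1) = 4/7 + 2/7·260/343 + 1/7·25/49 + 1/7·2/7 = 2165/2401
E[N_4] = m(4) = 2165/2401

2165/2401


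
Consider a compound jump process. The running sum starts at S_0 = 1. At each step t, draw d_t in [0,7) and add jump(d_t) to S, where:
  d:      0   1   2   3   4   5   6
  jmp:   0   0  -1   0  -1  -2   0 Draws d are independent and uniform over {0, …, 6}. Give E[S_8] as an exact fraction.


Outcome values over d=0..6: [0, 0, -1, 0, -1, -2, 0]
Σy = -4, Σy² = 6, M = 7
μ = -4/7 = -4/7,  σ² = 6/7 − (-4/7)² = 26/49
E[S_8] = 1 + 8·(-4/7) = -25/7

-25/7


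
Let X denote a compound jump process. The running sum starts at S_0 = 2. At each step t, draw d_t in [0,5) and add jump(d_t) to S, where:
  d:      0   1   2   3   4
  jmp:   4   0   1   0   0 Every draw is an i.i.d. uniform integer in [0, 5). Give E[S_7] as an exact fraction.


Outcome values over d=0..4: [4, 0, 1, 0, 0]
Σy = 5, Σy² = 17, M = 5
μ = 5/5 = 1,  σ² = 17/5 − (1)² = 12/5
E[S_7] = 2 + 7·(1) = 9

9


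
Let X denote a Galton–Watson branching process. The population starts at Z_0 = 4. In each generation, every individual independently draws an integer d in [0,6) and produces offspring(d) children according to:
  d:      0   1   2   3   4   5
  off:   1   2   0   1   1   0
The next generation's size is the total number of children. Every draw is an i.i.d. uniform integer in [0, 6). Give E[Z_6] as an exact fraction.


Outcome values over d=0..5: [1, 2, 0, 1, 1, 0]
Σy = 5, Σy² = 7, M = 6
μ = 5/6 = 5/6,  σ² = 7/6 − (5/6)² = 17/36
E[Z_0] = 4
E[Z_1] = 5/6·E[Z_0] = 10/3
E[Z_2] = 5/6·E[Z_1] = 25/9
E[Z_3] = 5/6·E[Z_2] = 125/54
E[Z_4] = 5/6·E[Z_3] = 625/324
E[Z_5] = 5/6·E[Z_4] = 3125/1944
E[Z_6] = 5/6·E[Z_5] = 15625/11664

15625/11664


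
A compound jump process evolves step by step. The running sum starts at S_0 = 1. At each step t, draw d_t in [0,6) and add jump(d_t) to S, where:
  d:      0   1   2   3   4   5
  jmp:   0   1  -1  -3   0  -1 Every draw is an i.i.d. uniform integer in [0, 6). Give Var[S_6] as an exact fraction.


Outcome values over d=0..5: [0, 1, -1, -3, 0, -1]
Σy = -4, Σy² = 12, M = 6
μ = -4/6 = -2/3,  σ² = 12/6 − (-2/3)² = 14/9
Independent increments: Var[S_6] = 6·σ² = 6·(14/9) = 28/3

28/3


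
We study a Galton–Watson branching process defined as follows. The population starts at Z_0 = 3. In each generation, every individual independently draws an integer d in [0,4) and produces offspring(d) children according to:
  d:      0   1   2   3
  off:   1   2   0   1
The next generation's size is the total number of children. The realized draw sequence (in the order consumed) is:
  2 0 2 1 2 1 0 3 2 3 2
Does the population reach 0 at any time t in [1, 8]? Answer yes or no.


gen 0: Z_0=3, draws=[2, 0, 2], offspring=[0, 1, 0], Z_1=1
gen 1: Z_1=1, draws=[1], offspring=[2], Z_2=2
gen 2: Z_2=2, draws=[2, 1], offspring=[0, 2], Z_3=2
gen 3: Z_3=2, draws=[0, 3], offspring=[1, 1], Z_4=2
gen 4: Z_4=2, draws=[2, 3], offspring=[0, 1], Z_5=1
gen 5: Z_5=1, draws=[2], offspring=[0], Z_6=0
gen 6: Z_6=0, draws=[], offspring=[], Z_7=0
gen 7: Z_7=0, draws=[], offspring=[], Z_8=0

yes


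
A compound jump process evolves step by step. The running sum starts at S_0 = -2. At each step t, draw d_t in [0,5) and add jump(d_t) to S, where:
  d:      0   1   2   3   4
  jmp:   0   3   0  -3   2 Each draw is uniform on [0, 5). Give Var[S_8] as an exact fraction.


Outcome values over d=0..4: [0, 3, 0, -3, 2]
Σy = 2, Σy² = 22, M = 5
μ = 2/5 = 2/5,  σ² = 22/5 − (2/5)² = 106/25
Independent increments: Var[S_8] = 8·σ² = 8·(106/25) = 848/25

848/25


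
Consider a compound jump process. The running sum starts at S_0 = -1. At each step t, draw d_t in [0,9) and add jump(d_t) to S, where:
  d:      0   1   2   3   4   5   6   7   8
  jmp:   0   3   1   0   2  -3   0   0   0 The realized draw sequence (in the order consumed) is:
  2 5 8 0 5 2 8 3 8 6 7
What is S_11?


t=0: S=-1, d=2, jump=1, S_1=0
t=1: S=0, d=5, jump=-3, S_2=-3
t=2: S=-3, d=8, jump=0, S_3=-3
t=3: S=-3, d=0, jump=0, S_4=-3
t=4: S=-3, d=5, jump=-3, S_5=-6
t=5: S=-6, d=2, jump=1, S_6=-5
t=6: S=-5, d=8, jump=0, S_7=-5
t=7: S=-5, d=3, jump=0, S_8=-5
t=8: S=-5, d=8, jump=0, S_9=-5
t=9: S=-5, d=6, jump=0, S_10=-5
t=10: S=-5, d=7, jump=0, S_11=-5

-5


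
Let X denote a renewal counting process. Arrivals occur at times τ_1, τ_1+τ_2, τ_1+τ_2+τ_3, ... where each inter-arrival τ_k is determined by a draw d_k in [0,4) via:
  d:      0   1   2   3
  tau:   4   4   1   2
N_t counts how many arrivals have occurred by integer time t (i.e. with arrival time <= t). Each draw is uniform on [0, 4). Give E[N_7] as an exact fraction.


37085/16384

Inter-arrival values over d=0..3: [4, 4, 1, 2]
Each d has probability 1/4, so the pmf of τ is: f(1) = 1/4, f(2) = 1/4, f(4) = 1/2
Renewal equation for m(n) = E[N_n]: condition on τ_1 = k (if k <= n, one arrival plus a fresh copy on the remaining n−k steps): m(n) = F(n) + Σ_{k<=n} f(k)·m(n−k), where F(n) = P(τ <= n) and m(0) = 0
m(1) = F(1) = 1/4
m(2) = F(2) + f(1)·m(1) = 1/2 + 1/4·1/4 = 9/16
m(3) = F(3) + f(1)·m(2) + f(2)·m(1) = 1/2 + 1/4·9/16 + 1/4·1/4 = 45/64
m(4) = F(4) + f(1)·m(3) + f(2)·m(2) = 1 + 1/4·45/64 + 1/4·9/16 = 337/256
m(5) = F(5) + f(1)·m(4) + f(2)·m(3) + f(4)·m(1) = 1 + 1/4·337/256 + 1/4·45/64 + 1/2·1/4 = 1669/1024
m(6) = F(6) + f(1)·m(5) + f(2)·m(4) + f(4)·m(2) = 1 + 1/4·1669/1024 + 1/4·337/256 + 1/2·9/16 = 8265/4096
m(7) = F(7) + f(1)·m(6) + f(2)·m(5) + f(4)·m(3) = 1 + 1/4·8265/4096 + 1/4·1669/1024 + 1/2·45/64 = 37085/16384
E[N_7] = m(7) = 37085/16384


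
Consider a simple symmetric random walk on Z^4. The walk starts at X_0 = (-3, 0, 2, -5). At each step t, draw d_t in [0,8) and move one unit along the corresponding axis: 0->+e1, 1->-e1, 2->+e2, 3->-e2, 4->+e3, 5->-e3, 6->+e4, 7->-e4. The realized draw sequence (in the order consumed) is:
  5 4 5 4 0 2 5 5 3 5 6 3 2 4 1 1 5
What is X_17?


(-4, 0, -1, -4)

t=0: X=(-3, 0, 2, -5), d=5 → -e3, X_1=(-3, 0, 1, -5)
t=1: X=(-3, 0, 1, -5), d=4 → +e3, X_2=(-3, 0, 2, -5)
t=2: X=(-3, 0, 2, -5), d=5 → -e3, X_3=(-3, 0, 1, -5)
t=3: X=(-3, 0, 1, -5), d=4 → +e3, X_4=(-3, 0, 2, -5)
t=4: X=(-3, 0, 2, -5), d=0 → +e1, X_5=(-2, 0, 2, -5)
t=5: X=(-2, 0, 2, -5), d=2 → +e2, X_6=(-2, 1, 2, -5)
t=6: X=(-2, 1, 2, -5), d=5 → -e3, X_7=(-2, 1, 1, -5)
t=7: X=(-2, 1, 1, -5), d=5 → -e3, X_8=(-2, 1, 0, -5)
t=8: X=(-2, 1, 0, -5), d=3 → -e2, X_9=(-2, 0, 0, -5)
t=9: X=(-2, 0, 0, -5), d=5 → -e3, X_10=(-2, 0, -1, -5)
t=10: X=(-2, 0, -1, -5), d=6 → +e4, X_11=(-2, 0, -1, -4)
t=11: X=(-2, 0, -1, -4), d=3 → -e2, X_12=(-2, -1, -1, -4)
t=12: X=(-2, -1, -1, -4), d=2 → +e2, X_13=(-2, 0, -1, -4)
t=13: X=(-2, 0, -1, -4), d=4 → +e3, X_14=(-2, 0, 0, -4)
t=14: X=(-2, 0, 0, -4), d=1 → -e1, X_15=(-3, 0, 0, -4)
t=15: X=(-3, 0, 0, -4), d=1 → -e1, X_16=(-4, 0, 0, -4)
t=16: X=(-4, 0, 0, -4), d=5 → -e3, X_17=(-4, 0, -1, -4)


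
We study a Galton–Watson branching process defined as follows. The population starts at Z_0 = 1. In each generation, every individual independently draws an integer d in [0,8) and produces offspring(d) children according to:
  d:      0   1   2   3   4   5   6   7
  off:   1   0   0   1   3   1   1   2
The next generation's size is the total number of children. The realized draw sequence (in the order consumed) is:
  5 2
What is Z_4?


0

gen 0: Z_0=1, draws=[5], offspring=[1], Z_1=1
gen 1: Z_1=1, draws=[2], offspring=[0], Z_2=0
gen 2: Z_2=0, draws=[], offspring=[], Z_3=0
gen 3: Z_3=0, draws=[], offspring=[], Z_4=0


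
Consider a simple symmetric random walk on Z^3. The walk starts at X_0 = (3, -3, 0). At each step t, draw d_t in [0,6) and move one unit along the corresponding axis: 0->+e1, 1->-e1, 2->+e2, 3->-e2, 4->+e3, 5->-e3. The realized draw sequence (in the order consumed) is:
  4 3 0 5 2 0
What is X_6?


(5, -3, 0)

t=0: X=(3, -3, 0), d=4 → +e3, X_1=(3, -3, 1)
t=1: X=(3, -3, 1), d=3 → -e2, X_2=(3, -4, 1)
t=2: X=(3, -4, 1), d=0 → +e1, X_3=(4, -4, 1)
t=3: X=(4, -4, 1), d=5 → -e3, X_4=(4, -4, 0)
t=4: X=(4, -4, 0), d=2 → +e2, X_5=(4, -3, 0)
t=5: X=(4, -3, 0), d=0 → +e1, X_6=(5, -3, 0)


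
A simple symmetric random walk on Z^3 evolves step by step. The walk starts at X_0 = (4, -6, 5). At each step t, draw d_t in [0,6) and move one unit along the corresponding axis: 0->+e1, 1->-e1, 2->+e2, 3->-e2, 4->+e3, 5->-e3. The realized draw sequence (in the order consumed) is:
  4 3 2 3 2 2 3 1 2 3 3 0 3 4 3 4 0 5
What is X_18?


t=0: X=(4, -6, 5), d=4 → +e3, X_1=(4, -6, 6)
t=1: X=(4, -6, 6), d=3 → -e2, X_2=(4, -7, 6)
t=2: X=(4, -7, 6), d=2 → +e2, X_3=(4, -6, 6)
t=3: X=(4, -6, 6), d=3 → -e2, X_4=(4, -7, 6)
t=4: X=(4, -7, 6), d=2 → +e2, X_5=(4, -6, 6)
t=5: X=(4, -6, 6), d=2 → +e2, X_6=(4, -5, 6)
t=6: X=(4, -5, 6), d=3 → -e2, X_7=(4, -6, 6)
t=7: X=(4, -6, 6), d=1 → -e1, X_8=(3, -6, 6)
t=8: X=(3, -6, 6), d=2 → +e2, X_9=(3, -5, 6)
t=9: X=(3, -5, 6), d=3 → -e2, X_10=(3, -6, 6)
t=10: X=(3, -6, 6), d=3 → -e2, X_11=(3, -7, 6)
t=11: X=(3, -7, 6), d=0 → +e1, X_12=(4, -7, 6)
t=12: X=(4, -7, 6), d=3 → -e2, X_13=(4, -8, 6)
t=13: X=(4, -8, 6), d=4 → +e3, X_14=(4, -8, 7)
t=14: X=(4, -8, 7), d=3 → -e2, X_15=(4, -9, 7)
t=15: X=(4, -9, 7), d=4 → +e3, X_16=(4, -9, 8)
t=16: X=(4, -9, 8), d=0 → +e1, X_17=(5, -9, 8)
t=17: X=(5, -9, 8), d=5 → -e3, X_18=(5, -9, 7)

(5, -9, 7)


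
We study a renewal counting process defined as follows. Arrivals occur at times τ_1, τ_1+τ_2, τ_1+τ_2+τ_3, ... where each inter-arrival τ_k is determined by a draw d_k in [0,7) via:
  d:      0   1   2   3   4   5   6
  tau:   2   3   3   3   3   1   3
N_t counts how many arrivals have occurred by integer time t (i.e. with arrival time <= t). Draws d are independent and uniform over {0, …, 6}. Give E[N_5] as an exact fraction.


26153/16807

Inter-arrival values over d=0..6: [2, 3, 3, 3, 3, 1, 3]
Each d has probability 1/7, so the pmf of τ is: f(1) = 1/7, f(2) = 1/7, f(3) = 5/7
Renewal equation for m(n) = E[N_n]: condition on τ_1 = k (if k <= n, one arrival plus a fresh copy on the remaining n−k steps): m(n) = F(n) + Σ_{k<=n} f(k)·m(n−k), where F(n) = P(τ <= n) and m(0) = 0
m(1) = F(1) = 1/7
m(2) = F(2) + f(1)·m(1) = 2/7 + 1/7·1/7 = 15/49
m(3) = F(3) + f(1)·m(2) + f(2)·m(1) = 1 + 1/7·15/49 + 1/7·1/7 = 365/343
m(4) = F(4) + f(1)·m(3) + f(2)·m(2) + f(3)·m(1) = 1 + 1/7·365/343 + 1/7·15/49 + 5/7·1/7 = 3116/2401
m(5) = F(5) + f(1)·m(4) + f(2)·m(3) + f(3)·m(2) = 1 + 1/7·3116/2401 + 1/7·365/343 + 5/7·15/49 = 26153/16807
E[N_5] = m(5) = 26153/16807
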